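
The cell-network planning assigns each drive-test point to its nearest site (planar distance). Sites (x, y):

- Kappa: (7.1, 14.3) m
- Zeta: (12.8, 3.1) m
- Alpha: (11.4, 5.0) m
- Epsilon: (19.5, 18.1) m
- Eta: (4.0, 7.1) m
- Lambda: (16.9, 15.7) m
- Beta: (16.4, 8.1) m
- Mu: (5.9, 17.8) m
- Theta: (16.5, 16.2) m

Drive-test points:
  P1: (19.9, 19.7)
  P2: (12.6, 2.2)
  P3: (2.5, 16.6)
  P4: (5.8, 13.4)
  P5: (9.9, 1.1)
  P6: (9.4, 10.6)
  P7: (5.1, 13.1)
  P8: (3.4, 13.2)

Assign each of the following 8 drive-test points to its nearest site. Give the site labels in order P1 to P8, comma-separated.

Epsilon, Zeta, Mu, Kappa, Zeta, Kappa, Kappa, Kappa

P1 → Epsilon (d²=2.72)
P2 → Zeta (d²=0.85)
P3 → Mu (d²=13.00)
P4 → Kappa (d²=2.50)
P5 → Zeta (d²=12.41)
P6 → Kappa (d²=18.98)
P7 → Kappa (d²=5.44)
P8 → Kappa (d²=14.90)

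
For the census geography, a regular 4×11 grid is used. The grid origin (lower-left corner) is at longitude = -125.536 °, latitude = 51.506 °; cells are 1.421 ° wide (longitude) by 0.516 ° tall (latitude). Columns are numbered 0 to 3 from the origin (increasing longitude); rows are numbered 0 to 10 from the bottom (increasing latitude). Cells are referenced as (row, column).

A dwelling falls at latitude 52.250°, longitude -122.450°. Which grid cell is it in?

(1, 2)

Column index: ⌊(-122.450 − -125.536) / 1.421⌋ = ⌊2.172⌋ = 2
Row offset from origin: ⌊(52.250 − 51.506) / 0.516⌋ = ⌊1.442⌋ = 1 → row 1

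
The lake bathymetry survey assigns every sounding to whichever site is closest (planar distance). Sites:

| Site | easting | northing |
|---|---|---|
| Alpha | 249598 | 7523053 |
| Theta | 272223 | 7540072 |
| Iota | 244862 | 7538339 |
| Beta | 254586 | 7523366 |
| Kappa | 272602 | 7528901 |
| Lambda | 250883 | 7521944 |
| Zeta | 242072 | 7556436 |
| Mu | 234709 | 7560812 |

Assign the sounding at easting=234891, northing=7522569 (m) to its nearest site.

Alpha

Squared distances to each site:
Alpha: 216530105.000; Theta: 1700033233.000; Iota: 348113741.000; Beta: 388528234.000; Kappa: 1462213745.000; Lambda: 256134689.000; Zeta: 1198540450.000; Mu: 1462560173.000.
Minimum at Alpha.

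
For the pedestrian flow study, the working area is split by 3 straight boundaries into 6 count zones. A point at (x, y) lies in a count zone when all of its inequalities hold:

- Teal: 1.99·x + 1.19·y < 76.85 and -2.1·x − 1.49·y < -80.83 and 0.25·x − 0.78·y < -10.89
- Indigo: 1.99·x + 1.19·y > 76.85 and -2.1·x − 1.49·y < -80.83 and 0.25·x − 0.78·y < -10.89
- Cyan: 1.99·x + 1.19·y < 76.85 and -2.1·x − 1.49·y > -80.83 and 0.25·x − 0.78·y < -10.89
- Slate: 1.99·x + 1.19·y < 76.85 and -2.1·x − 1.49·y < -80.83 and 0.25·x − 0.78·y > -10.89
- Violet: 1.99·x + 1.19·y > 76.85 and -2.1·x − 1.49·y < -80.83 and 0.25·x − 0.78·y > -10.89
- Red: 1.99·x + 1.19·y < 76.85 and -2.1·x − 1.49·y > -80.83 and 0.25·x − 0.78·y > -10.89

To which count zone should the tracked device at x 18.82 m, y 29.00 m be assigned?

1.99·18.82 + 1.19·29.00 = 71.962, which is < 76.85
-2.1·18.82 − 1.49·29.00 = -82.732, which is < -80.83
0.25·18.82 − 0.78·29.00 = -17.915, which is < -10.89
This sign pattern matches Teal.

Teal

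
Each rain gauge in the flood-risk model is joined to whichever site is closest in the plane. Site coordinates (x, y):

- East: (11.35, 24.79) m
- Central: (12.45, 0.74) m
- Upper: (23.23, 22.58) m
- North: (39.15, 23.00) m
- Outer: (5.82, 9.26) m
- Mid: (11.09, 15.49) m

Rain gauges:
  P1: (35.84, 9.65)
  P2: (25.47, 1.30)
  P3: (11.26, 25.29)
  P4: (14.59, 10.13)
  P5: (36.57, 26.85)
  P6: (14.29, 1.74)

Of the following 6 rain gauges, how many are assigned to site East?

P1 → North
P2 → Central
P3 → East
P4 → Mid
P5 → North
P6 → Central
1 of the 6 goes to East.

1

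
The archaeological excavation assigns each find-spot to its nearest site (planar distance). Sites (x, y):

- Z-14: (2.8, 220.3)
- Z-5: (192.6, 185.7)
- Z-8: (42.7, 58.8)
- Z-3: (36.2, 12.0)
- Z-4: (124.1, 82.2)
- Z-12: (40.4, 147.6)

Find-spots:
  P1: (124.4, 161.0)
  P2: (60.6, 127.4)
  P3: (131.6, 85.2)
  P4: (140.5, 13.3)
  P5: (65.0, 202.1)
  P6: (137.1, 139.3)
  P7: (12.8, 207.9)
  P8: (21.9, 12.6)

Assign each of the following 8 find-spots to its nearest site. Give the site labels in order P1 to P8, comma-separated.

P1 → Z-5 (d²=5261.33)
P2 → Z-12 (d²=816.08)
P3 → Z-4 (d²=65.25)
P4 → Z-4 (d²=5016.17)
P5 → Z-12 (d²=3575.41)
P6 → Z-4 (d²=3429.41)
P7 → Z-14 (d²=253.76)
P8 → Z-3 (d²=204.85)

Z-5, Z-12, Z-4, Z-4, Z-12, Z-4, Z-14, Z-3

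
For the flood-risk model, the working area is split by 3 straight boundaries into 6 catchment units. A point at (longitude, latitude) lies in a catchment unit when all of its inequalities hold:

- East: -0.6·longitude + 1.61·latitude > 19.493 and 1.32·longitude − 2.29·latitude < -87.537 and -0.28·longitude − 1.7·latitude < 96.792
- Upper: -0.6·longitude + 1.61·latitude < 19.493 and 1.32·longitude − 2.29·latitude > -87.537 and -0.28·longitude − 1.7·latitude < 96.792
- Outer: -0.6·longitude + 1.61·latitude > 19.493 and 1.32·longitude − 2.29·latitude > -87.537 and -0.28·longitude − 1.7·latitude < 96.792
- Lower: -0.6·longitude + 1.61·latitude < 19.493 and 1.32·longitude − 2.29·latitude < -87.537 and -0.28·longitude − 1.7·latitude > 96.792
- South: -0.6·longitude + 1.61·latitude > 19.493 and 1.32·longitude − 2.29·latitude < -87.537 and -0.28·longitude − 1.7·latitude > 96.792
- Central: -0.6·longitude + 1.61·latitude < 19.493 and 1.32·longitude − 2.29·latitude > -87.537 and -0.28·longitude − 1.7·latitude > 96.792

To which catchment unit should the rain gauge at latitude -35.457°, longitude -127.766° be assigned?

Outer

-0.6·-127.766 + 1.61·-35.457 = 19.574, which is > 19.493
1.32·-127.766 − 2.29·-35.457 = -87.455, which is > -87.537
-0.28·-127.766 − 1.7·-35.457 = 96.051, which is < 96.792
This sign pattern matches Outer.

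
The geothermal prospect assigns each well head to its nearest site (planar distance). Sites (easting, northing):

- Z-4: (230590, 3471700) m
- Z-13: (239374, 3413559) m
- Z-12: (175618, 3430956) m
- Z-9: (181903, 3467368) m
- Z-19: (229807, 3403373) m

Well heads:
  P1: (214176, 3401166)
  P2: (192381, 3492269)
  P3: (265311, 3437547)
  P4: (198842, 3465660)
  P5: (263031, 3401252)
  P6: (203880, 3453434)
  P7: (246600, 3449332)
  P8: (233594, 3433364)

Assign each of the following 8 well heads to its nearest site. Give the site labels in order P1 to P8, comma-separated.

P1 → Z-19 (d²=249199010.00)
P2 → Z-9 (d²=729848285.00)
P3 → Z-13 (d²=1248152113.00)
P4 → Z-9 (d²=289846985.00)
P5 → Z-13 (d²=711115898.00)
P6 → Z-9 (d²=677144885.00)
P7 → Z-4 (d²=756647524.00)
P8 → Z-13 (d²=425646425.00)

Z-19, Z-9, Z-13, Z-9, Z-13, Z-9, Z-4, Z-13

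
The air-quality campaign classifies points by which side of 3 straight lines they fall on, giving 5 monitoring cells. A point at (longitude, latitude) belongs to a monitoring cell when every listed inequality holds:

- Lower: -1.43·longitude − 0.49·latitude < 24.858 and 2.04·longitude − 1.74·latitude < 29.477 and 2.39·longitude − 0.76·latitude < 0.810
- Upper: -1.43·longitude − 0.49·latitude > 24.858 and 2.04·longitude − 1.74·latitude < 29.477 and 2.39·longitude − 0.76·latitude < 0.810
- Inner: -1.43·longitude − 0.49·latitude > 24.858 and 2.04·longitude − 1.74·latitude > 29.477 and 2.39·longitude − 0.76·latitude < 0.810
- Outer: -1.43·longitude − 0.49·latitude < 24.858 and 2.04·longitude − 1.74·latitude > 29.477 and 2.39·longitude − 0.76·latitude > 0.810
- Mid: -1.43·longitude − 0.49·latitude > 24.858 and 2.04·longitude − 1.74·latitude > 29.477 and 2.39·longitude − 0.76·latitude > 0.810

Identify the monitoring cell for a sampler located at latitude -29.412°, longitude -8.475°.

-1.43·-8.475 − 0.49·-29.412 = 26.531, which is > 24.858
2.04·-8.475 − 1.74·-29.412 = 33.888, which is > 29.477
2.39·-8.475 − 0.76·-29.412 = 2.098, which is > 0.810
This sign pattern matches Mid.

Mid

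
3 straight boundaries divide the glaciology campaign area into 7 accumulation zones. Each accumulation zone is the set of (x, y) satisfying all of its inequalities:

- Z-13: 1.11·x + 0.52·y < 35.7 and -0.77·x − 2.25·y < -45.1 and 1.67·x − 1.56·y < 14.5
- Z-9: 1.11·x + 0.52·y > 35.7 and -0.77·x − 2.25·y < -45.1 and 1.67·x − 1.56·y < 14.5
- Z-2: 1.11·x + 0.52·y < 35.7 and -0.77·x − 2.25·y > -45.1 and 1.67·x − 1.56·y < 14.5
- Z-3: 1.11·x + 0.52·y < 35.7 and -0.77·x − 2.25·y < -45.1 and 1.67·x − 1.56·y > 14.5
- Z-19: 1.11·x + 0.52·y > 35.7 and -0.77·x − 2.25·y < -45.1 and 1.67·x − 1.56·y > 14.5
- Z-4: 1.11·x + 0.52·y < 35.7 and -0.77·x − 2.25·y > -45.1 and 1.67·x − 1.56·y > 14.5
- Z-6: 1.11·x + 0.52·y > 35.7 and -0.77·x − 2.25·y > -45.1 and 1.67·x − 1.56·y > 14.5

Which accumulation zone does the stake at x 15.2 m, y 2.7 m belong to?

1.11·15.2 + 0.52·2.7 = 18.276, which is < 35.7
-0.77·15.2 − 2.25·2.7 = -17.779, which is > -45.1
1.67·15.2 − 1.56·2.7 = 21.172, which is > 14.5
This sign pattern matches Z-4.

Z-4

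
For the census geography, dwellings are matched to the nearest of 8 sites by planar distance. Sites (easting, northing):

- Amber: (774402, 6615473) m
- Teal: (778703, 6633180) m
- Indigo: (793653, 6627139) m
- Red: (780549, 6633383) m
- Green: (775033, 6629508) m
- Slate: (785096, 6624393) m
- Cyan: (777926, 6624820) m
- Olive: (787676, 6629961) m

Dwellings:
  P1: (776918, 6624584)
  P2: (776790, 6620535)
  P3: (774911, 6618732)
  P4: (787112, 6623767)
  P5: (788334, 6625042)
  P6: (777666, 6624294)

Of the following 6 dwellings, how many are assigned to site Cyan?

3

P1 → Cyan
P2 → Cyan
P3 → Amber
P4 → Slate
P5 → Slate
P6 → Cyan
3 of the 6 go to Cyan.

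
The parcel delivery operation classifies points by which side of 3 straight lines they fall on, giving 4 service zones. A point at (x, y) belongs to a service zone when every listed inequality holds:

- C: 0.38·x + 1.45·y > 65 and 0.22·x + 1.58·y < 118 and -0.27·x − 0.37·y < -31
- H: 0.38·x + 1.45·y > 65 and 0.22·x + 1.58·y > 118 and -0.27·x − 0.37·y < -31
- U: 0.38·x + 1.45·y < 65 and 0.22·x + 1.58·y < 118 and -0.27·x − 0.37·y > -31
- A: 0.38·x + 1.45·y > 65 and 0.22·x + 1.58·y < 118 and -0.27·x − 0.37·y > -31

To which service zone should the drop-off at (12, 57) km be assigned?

0.38·12 + 1.45·57 = 87.210, which is > 65
0.22·12 + 1.58·57 = 92.700, which is < 118
-0.27·12 − 0.37·57 = -24.330, which is > -31
This sign pattern matches A.

A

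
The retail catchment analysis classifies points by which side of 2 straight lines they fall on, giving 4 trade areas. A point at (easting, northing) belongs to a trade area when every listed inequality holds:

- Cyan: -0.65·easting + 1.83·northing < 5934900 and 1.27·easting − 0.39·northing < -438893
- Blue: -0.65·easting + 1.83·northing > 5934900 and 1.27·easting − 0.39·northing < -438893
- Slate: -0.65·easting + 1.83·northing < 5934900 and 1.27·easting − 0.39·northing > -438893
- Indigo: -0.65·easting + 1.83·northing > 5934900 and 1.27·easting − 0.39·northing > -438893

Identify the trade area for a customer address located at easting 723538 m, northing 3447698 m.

-0.65·723538 + 1.83·3447698 = 5838987.640, which is < 5934900
1.27·723538 − 0.39·3447698 = -425708.960, which is > -438893
This sign pattern matches Slate.

Slate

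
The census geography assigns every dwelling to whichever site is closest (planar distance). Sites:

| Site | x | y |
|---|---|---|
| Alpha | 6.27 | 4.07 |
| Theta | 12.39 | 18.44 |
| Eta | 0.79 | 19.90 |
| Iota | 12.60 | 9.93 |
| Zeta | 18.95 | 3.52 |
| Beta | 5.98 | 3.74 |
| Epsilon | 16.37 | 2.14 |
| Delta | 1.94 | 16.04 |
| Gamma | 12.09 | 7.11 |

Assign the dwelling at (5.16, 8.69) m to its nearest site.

Squared distances to each site:
Alpha: 22.576; Theta: 147.335; Eta: 144.761; Iota: 56.891; Zeta: 216.893; Beta: 25.175; Epsilon: 168.567; Delta: 64.391; Gamma: 50.521.
Minimum at Alpha.

Alpha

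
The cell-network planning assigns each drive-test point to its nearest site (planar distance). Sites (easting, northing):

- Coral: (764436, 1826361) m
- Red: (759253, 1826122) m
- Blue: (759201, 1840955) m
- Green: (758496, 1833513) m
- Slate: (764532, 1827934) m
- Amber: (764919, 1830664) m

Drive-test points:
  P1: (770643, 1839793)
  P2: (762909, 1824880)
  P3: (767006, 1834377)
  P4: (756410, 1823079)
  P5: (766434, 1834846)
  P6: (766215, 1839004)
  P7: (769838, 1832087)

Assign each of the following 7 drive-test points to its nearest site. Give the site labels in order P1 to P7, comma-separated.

Amber, Coral, Amber, Red, Amber, Blue, Amber

P1 → Amber (d²=116102817.00)
P2 → Coral (d²=4525090.00)
P3 → Amber (d²=18141938.00)
P4 → Red (d²=17342498.00)
P5 → Amber (d²=19784349.00)
P6 → Blue (d²=53002597.00)
P7 → Amber (d²=26221490.00)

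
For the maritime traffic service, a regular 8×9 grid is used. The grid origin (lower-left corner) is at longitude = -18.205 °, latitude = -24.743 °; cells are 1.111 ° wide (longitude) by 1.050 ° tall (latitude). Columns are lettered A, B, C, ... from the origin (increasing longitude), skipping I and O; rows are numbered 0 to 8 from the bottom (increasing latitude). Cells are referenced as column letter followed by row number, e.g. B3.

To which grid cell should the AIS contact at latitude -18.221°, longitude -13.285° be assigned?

Column index: ⌊(-13.285 − -18.205) / 1.111⌋ = ⌊4.428⌋ = 4 → column E
Row offset from origin: ⌊(-18.221 − -24.743) / 1.050⌋ = ⌊6.211⌋ = 6 → row 6

E6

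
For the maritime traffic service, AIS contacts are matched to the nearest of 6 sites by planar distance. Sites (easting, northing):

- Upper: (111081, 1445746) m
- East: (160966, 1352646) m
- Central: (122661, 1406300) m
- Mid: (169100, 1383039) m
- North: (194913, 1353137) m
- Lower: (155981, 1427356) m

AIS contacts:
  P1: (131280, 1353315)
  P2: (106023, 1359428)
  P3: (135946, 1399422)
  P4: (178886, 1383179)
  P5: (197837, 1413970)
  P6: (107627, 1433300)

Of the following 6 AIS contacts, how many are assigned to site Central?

2

P1 → East
P2 → Central
P3 → Central
P4 → Mid
P5 → Mid
P6 → Upper
2 of the 6 go to Central.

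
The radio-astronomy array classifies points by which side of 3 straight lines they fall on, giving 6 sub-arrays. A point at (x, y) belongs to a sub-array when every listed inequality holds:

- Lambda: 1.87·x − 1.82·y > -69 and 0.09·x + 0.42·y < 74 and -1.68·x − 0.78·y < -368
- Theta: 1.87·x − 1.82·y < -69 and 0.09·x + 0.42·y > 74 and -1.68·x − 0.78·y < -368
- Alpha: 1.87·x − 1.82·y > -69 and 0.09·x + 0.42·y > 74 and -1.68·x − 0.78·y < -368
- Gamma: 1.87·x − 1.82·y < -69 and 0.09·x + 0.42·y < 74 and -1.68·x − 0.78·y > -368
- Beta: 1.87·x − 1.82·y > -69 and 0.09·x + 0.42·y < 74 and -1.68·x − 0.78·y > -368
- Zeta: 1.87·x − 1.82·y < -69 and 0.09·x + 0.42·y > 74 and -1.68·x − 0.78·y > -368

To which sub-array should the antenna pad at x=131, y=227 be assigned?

Theta

1.87·131 − 1.82·227 = -168.170, which is < -69
0.09·131 + 0.42·227 = 107.130, which is > 74
-1.68·131 − 0.78·227 = -397.140, which is < -368
This sign pattern matches Theta.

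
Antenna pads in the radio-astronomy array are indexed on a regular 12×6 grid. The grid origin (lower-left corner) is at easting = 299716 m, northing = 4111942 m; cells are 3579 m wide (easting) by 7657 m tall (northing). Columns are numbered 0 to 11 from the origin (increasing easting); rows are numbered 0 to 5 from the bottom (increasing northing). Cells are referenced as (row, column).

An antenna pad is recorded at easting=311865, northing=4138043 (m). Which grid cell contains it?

(3, 3)

Column index: ⌊(311865 − 299716) / 3579⌋ = ⌊3.395⌋ = 3
Row offset from origin: ⌊(4138043 − 4111942) / 7657⌋ = ⌊3.409⌋ = 3 → row 3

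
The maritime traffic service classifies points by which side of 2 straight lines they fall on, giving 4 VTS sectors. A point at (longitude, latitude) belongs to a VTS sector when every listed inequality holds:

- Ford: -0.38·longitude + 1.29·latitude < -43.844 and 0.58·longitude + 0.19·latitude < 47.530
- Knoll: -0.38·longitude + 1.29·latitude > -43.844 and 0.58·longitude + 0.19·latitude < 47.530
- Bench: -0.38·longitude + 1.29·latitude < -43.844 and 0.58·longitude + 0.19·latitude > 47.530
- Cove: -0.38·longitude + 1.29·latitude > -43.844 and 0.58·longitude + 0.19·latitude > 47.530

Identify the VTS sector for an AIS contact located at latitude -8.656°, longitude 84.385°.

-0.38·84.385 + 1.29·-8.656 = -43.233, which is > -43.844
0.58·84.385 + 0.19·-8.656 = 47.299, which is < 47.530
This sign pattern matches Knoll.

Knoll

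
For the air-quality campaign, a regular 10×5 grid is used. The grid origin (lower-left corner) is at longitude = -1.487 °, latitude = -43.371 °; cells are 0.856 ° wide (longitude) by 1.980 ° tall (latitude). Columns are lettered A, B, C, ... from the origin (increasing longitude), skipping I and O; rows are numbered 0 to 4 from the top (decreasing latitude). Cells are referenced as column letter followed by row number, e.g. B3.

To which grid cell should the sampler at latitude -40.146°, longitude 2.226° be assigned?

E3

Column index: ⌊(2.226 − -1.487) / 0.856⌋ = ⌊4.338⌋ = 4 → column E
Row offset from origin: ⌊(-40.146 − -43.371) / 1.980⌋ = ⌊1.629⌋ = 1 → row 3 (counted from top)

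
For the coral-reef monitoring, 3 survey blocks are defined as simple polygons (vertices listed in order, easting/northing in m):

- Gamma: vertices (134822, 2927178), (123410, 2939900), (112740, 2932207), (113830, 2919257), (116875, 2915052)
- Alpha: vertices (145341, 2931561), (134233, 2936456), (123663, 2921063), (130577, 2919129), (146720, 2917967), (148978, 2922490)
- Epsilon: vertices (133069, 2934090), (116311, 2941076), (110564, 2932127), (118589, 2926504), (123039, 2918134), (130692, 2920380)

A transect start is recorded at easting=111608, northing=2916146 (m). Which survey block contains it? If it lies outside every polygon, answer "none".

none

Cast a ray rightward from (111608, 2916146). For each polygon, the edges (by vertex number in listed order) whose endpoints lie on opposite sides of northing = 2916146, where each meets that height, and whether that is right or left of the point:
Gamma: 4–5 at easting≈116082.8 (right), 5–1 at easting≈118494.2 (right) → 2 crossings.
Alpha: no edge straddles that height → 0 crossings.
Epsilon: no edge straddles that height → 0 crossings.
All counts are even, so the point lies outside every listed polygon.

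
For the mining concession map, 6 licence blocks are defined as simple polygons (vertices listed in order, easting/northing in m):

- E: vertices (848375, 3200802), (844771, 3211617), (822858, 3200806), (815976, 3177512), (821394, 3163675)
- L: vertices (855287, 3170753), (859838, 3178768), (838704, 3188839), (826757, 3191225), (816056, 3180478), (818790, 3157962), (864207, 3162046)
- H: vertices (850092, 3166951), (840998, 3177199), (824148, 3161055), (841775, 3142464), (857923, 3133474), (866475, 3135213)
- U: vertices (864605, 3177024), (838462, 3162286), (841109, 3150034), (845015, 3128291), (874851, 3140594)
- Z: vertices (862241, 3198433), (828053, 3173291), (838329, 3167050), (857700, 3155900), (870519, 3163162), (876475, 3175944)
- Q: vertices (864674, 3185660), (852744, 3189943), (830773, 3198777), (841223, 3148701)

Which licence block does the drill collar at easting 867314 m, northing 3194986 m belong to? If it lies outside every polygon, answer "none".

Cast a ray rightward from (867314, 3194986). For each polygon, the edges (by vertex number in listed order) whose endpoints lie on opposite sides of northing = 3194986, where each meets that height, and whether that is right or left of the point:
E: 3–4 at easting≈821138.5 (left), 5–1 at easting≈844148.4 (left) → 0 crossings.
L: no edge straddles that height → 0 crossings.
H: no edge straddles that height → 0 crossings.
U: no edge straddles that height → 0 crossings.
Z: 1–2 at easting≈857553.8 (left), 6–1 at easting≈864422.7 (left) → 0 crossings.
Q: 2–3 at easting≈840201.6 (left), 3–4 at easting≈831564.1 (left) → 0 crossings.
All counts are even, so the point lies outside every listed polygon.

none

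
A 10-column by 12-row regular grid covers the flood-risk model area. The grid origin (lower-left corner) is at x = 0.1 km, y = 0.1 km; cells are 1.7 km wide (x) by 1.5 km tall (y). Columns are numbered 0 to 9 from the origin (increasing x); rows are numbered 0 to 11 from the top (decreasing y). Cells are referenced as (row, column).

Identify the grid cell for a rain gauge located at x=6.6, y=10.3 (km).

(5, 3)

Column index: ⌊(6.6 − 0.1) / 1.7⌋ = ⌊3.824⌋ = 3
Row offset from origin: ⌊(10.3 − 0.1) / 1.5⌋ = ⌊6.800⌋ = 6 → row 5 (counted from top)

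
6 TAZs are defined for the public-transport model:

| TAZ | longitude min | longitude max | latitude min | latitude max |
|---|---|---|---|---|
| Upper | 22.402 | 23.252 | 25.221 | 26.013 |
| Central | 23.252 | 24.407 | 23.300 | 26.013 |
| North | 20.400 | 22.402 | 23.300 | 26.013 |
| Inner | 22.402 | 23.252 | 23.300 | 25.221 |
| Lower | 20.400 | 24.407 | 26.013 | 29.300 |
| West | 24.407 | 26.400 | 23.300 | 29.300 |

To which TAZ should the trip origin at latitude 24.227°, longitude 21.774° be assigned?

North

The point has longitude = 21.774 and latitude = 24.227.
Only North satisfies 20.400 ≤ longitude ≤ 22.402 and 23.300 ≤ latitude ≤ 26.013.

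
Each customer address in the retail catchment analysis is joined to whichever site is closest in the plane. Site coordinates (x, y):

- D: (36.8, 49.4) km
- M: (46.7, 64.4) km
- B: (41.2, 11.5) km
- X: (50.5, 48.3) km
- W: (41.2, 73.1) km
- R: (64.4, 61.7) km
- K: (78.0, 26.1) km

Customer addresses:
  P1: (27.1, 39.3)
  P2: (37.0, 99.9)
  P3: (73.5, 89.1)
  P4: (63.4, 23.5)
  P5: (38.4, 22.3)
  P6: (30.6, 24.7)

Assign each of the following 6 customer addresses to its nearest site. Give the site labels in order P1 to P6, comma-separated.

P1 → D (d²=196.10)
P2 → W (d²=735.88)
P3 → R (d²=833.57)
P4 → K (d²=219.92)
P5 → B (d²=124.48)
P6 → B (d²=286.60)

D, W, R, K, B, B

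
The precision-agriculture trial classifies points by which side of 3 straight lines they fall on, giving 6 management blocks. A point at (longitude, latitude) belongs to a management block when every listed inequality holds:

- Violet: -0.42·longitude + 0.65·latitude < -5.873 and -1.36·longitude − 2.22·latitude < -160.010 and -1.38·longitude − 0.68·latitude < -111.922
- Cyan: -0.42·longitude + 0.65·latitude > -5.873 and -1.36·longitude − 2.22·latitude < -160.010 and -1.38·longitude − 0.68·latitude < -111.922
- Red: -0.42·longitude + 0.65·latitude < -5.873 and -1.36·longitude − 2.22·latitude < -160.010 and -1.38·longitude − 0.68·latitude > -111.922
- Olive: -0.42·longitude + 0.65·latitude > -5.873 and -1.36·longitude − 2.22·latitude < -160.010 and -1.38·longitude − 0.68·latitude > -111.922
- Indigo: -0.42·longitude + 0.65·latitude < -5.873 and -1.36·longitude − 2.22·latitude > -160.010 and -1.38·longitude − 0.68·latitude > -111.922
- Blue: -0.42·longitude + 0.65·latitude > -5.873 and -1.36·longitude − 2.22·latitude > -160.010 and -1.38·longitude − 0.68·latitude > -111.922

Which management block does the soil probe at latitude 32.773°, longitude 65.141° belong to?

-0.42·65.141 + 0.65·32.773 = -6.057, which is < -5.873
-1.36·65.141 − 2.22·32.773 = -161.348, which is < -160.010
-1.38·65.141 − 0.68·32.773 = -112.180, which is < -111.922
This sign pattern matches Violet.

Violet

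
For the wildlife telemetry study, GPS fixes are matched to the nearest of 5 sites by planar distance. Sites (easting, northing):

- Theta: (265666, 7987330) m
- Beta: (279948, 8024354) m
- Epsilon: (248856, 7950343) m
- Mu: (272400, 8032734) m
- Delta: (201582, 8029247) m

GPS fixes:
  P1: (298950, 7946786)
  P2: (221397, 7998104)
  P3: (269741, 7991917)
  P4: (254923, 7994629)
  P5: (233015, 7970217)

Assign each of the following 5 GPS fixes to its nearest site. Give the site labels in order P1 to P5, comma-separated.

P1 → Epsilon (d²=2522061085.00)
P2 → Delta (d²=1362520674.00)
P3 → Theta (d²=37646194.00)
P4 → Theta (d²=168687450.00)
P5 → Epsilon (d²=645913157.00)

Epsilon, Delta, Theta, Theta, Epsilon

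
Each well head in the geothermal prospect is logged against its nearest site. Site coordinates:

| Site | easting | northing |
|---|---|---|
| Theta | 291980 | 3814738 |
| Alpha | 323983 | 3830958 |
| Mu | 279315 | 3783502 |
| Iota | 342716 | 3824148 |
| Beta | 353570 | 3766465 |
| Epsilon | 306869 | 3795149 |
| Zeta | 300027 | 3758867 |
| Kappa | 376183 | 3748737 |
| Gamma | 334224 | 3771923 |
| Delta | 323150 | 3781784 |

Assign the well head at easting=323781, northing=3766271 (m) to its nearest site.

Gamma

Squared distances to each site:
Theta: 3360353690.000; Alpha: 4184448773.000; Mu: 2274132517.000; Iota: 3708281354.000; Beta: 887422157.000; Epsilon: 1119954628.000; Zeta: 619071732.000; Kappa: 3053410760.000; Gamma: 141001353.000; Delta: 241051330.000.
Minimum at Gamma.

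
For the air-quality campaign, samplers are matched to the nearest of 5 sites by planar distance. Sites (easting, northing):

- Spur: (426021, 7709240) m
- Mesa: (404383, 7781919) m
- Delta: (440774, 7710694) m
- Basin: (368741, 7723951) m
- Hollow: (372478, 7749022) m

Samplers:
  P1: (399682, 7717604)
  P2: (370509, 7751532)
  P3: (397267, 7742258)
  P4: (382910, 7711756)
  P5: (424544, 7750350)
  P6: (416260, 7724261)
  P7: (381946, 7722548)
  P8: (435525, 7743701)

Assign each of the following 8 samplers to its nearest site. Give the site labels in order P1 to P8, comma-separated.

Spur, Hollow, Hollow, Basin, Mesa, Spur, Basin, Delta

P1 → Spur (d²=763699417.00)
P2 → Hollow (d²=10177061.00)
P3 → Hollow (d²=660246217.00)
P4 → Basin (d²=349478586.00)
P5 → Mesa (d²=1403067682.00)
P6 → Spur (d²=320907562.00)
P7 → Basin (d²=176340434.00)
P8 → Delta (d²=1117014050.00)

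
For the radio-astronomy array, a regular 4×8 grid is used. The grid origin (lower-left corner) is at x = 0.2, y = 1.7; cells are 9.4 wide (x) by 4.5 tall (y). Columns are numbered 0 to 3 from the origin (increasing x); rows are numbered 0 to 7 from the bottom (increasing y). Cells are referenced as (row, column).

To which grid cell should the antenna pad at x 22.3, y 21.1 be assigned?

Column index: ⌊(22.3 − 0.2) / 9.4⌋ = ⌊2.351⌋ = 2
Row offset from origin: ⌊(21.1 − 1.7) / 4.5⌋ = ⌊4.311⌋ = 4 → row 4

(4, 2)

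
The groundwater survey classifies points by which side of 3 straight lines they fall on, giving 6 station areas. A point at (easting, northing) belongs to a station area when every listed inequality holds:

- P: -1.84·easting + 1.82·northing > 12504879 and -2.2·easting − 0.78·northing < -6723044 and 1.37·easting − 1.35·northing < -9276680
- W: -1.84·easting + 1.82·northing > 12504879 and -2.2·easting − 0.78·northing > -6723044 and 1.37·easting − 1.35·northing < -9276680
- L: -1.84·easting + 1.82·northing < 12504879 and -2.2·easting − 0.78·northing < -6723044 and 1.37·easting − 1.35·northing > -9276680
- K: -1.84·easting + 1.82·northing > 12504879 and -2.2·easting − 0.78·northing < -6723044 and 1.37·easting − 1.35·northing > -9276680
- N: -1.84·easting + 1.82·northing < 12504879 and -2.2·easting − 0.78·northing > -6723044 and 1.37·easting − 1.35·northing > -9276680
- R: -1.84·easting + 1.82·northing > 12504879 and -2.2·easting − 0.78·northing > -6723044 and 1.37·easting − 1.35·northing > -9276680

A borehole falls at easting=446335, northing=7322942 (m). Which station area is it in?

R

-1.84·446335 + 1.82·7322942 = 12506498.040, which is > 12504879
-2.2·446335 − 0.78·7322942 = -6693831.760, which is > -6723044
1.37·446335 − 1.35·7322942 = -9274492.750, which is > -9276680
This sign pattern matches R.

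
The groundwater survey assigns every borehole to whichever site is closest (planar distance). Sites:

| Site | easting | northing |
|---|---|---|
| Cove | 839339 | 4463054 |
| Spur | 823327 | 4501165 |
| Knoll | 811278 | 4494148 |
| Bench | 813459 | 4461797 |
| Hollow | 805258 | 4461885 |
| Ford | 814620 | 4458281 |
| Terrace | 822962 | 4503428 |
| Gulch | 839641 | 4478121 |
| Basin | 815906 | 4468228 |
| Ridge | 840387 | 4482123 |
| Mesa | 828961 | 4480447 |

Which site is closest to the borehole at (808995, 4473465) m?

Basin

Squared distances to each site:
Cove: 1029147257.000; Spur: 972696224.000; Knoll: 432998578.000; Bench: 156069520.000; Hollow: 148061569.000; Ford: 262194481.000; Terrace: 1092858458.000; Gulch: 960855652.000; Basin: 75188090.000; Ridge: 1060418628.000; Mesa: 447389480.000.
Minimum at Basin.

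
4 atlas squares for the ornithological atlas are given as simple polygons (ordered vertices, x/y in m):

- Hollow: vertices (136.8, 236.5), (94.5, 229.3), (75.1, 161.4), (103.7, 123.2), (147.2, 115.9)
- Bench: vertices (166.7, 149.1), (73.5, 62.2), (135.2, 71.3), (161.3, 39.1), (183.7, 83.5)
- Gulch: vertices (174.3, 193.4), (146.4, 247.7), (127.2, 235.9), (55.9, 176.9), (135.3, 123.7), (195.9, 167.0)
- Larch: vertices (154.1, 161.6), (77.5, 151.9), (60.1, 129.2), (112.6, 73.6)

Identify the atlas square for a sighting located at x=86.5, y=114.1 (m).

Cast a ray rightward from (86.5, 114.1). For each polygon, the edges (by vertex number in listed order) whose endpoints lie on opposite sides of y = 114.1, where each meets that height, and whether that is right or left of the point:
Hollow: no edge straddles that height → 0 crossings.
Bench: 1–2 at x≈129.16 (right), 5–1 at x≈175.77 (right) → 2 crossings.
Gulch: no edge straddles that height → 0 crossings.
Larch: 3–4 at x≈74.36 (left), 4–1 at x≈131.70 (right) → 1 crossing.
Only Larch has an odd count, so the point is inside Larch.

Larch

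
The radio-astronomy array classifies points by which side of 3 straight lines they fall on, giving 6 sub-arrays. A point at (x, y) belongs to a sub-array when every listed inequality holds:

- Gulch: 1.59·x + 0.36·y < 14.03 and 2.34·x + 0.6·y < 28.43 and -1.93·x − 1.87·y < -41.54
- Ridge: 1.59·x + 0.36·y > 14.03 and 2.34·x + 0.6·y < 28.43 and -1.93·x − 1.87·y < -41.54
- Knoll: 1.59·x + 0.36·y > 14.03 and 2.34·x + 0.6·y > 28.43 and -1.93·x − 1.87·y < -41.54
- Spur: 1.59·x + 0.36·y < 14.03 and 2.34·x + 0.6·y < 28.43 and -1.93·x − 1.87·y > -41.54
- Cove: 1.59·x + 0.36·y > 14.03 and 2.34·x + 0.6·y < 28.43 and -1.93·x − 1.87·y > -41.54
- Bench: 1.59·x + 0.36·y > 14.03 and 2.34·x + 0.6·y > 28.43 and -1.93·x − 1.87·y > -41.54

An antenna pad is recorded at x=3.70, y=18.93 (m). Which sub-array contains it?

Gulch

1.59·3.70 + 0.36·18.93 = 12.698, which is < 14.03
2.34·3.70 + 0.6·18.93 = 20.016, which is < 28.43
-1.93·3.70 − 1.87·18.93 = -42.540, which is < -41.54
This sign pattern matches Gulch.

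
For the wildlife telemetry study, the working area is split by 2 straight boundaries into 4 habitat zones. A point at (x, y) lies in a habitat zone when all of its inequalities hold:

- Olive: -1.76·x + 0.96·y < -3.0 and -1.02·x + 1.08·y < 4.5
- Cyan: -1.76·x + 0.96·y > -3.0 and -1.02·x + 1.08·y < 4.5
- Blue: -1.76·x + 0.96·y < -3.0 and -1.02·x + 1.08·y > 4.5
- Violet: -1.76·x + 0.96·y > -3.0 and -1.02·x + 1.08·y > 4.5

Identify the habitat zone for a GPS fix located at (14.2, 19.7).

-1.76·14.2 + 0.96·19.7 = -6.080, which is < -3.0
-1.02·14.2 + 1.08·19.7 = 6.792, which is > 4.5
This sign pattern matches Blue.

Blue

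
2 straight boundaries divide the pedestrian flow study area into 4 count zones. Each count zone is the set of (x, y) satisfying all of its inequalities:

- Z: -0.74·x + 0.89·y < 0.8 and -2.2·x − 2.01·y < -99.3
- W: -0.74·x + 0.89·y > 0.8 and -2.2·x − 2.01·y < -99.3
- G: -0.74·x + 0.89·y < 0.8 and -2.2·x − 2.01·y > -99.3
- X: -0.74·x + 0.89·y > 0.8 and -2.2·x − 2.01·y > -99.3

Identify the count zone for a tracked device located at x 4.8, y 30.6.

-0.74·4.8 + 0.89·30.6 = 23.682, which is > 0.8
-2.2·4.8 − 2.01·30.6 = -72.066, which is > -99.3
This sign pattern matches X.

X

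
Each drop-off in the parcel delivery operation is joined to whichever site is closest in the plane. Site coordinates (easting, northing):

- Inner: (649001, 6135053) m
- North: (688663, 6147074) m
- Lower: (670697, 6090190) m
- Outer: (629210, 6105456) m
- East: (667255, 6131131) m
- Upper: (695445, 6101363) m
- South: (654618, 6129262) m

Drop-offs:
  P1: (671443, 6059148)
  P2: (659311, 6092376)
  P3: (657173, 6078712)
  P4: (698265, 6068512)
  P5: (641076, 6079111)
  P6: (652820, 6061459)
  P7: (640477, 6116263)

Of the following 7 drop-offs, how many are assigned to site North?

P1 → Lower
P2 → Lower
P3 → Lower
P4 → Upper
P5 → Outer
P6 → Lower
P7 → Outer
0 of the 7 go to North.

0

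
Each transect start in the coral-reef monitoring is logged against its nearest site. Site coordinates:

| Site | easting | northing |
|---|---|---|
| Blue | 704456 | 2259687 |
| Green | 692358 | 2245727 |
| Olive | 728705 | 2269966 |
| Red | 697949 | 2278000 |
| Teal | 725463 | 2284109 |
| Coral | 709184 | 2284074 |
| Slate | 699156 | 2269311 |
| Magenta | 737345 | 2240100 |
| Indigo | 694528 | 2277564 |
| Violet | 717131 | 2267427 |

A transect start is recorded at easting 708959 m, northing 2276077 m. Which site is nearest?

Squared distances to each site:
Blue: 288909109.000; Green: 1196715701.000; Olive: 427248837.000; Red: 124918029.000; Teal: 336895040.000; Coral: 64002634.000; Slate: 141877565.000; Magenta: 2100109525.000; Indigo: 210464930.000; Violet: 141604084.000.
Minimum at Coral.

Coral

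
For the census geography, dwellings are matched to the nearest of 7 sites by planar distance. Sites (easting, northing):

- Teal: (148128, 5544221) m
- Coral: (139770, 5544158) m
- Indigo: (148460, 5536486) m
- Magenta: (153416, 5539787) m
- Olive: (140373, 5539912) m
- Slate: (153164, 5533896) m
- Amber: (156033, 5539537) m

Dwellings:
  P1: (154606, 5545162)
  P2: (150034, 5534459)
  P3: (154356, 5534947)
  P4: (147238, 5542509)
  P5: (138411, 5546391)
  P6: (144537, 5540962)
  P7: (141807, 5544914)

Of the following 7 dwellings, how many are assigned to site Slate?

1

P1 → Magenta
P2 → Indigo
P3 → Slate
P4 → Teal
P5 → Coral
P6 → Olive
P7 → Coral
1 of the 7 goes to Slate.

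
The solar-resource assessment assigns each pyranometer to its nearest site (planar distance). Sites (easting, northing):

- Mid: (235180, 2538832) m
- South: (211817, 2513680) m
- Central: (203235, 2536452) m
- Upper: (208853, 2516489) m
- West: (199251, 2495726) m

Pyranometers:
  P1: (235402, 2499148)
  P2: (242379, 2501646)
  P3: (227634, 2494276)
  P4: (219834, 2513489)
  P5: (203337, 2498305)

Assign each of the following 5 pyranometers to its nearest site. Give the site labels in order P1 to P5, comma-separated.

P1 → South (d²=767431249.00)
P2 → South (d²=1078853000.00)
P3 → South (d²=626692705.00)
P4 → South (d²=64308770.00)
P5 → West (d²=23346637.00)

South, South, South, South, West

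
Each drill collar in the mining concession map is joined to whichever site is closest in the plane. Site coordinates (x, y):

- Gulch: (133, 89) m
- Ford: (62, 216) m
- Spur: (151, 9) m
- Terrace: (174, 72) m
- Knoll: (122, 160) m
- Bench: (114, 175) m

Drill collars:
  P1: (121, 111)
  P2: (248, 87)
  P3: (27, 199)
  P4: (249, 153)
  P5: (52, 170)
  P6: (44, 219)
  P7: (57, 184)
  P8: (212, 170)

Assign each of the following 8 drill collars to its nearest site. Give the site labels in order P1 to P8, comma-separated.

P1 → Gulch (d²=628.00)
P2 → Terrace (d²=5701.00)
P3 → Ford (d²=1514.00)
P4 → Terrace (d²=12186.00)
P5 → Ford (d²=2216.00)
P6 → Ford (d²=333.00)
P7 → Ford (d²=1049.00)
P8 → Knoll (d²=8200.00)

Gulch, Terrace, Ford, Terrace, Ford, Ford, Ford, Knoll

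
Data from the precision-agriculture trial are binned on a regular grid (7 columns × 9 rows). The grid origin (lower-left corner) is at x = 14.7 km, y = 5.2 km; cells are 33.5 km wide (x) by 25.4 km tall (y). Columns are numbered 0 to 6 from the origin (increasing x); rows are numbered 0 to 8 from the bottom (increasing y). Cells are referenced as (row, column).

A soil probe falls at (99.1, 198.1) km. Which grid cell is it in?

(7, 2)

Column index: ⌊(99.1 − 14.7) / 33.5⌋ = ⌊2.519⌋ = 2
Row offset from origin: ⌊(198.1 − 5.2) / 25.4⌋ = ⌊7.594⌋ = 7 → row 7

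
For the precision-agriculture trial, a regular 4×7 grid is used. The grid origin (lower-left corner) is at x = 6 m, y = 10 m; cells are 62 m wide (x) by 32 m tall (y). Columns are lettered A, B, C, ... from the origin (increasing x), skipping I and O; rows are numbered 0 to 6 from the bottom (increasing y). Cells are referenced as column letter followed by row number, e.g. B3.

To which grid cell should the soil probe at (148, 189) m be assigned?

Column index: ⌊(148 − 6) / 62⌋ = ⌊2.290⌋ = 2 → column C
Row offset from origin: ⌊(189 − 10) / 32⌋ = ⌊5.594⌋ = 5 → row 5

C5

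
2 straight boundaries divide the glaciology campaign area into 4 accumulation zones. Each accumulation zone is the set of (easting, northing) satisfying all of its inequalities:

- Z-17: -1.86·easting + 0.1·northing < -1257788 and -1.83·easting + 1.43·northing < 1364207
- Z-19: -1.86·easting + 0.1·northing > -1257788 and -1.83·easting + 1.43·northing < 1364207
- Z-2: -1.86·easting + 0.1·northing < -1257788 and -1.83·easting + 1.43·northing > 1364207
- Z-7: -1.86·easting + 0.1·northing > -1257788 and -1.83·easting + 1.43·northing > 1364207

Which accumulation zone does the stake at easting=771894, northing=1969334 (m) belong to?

Z-7

-1.86·771894 + 0.1·1969334 = -1238789.440, which is > -1257788
-1.83·771894 + 1.43·1969334 = 1403581.600, which is > 1364207
This sign pattern matches Z-7.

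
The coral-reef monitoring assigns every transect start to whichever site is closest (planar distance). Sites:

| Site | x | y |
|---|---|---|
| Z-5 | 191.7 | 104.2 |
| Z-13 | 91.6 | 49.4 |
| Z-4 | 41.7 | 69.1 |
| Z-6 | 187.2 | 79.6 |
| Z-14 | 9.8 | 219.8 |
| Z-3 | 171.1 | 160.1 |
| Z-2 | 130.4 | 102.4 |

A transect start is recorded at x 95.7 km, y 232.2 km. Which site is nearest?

Z-14

Squared distances to each site:
Z-5: 25600.000; Z-13: 33432.650; Z-4: 29517.610; Z-6: 31659.010; Z-14: 7532.570; Z-3: 10883.570; Z-2: 18052.130.
Minimum at Z-14.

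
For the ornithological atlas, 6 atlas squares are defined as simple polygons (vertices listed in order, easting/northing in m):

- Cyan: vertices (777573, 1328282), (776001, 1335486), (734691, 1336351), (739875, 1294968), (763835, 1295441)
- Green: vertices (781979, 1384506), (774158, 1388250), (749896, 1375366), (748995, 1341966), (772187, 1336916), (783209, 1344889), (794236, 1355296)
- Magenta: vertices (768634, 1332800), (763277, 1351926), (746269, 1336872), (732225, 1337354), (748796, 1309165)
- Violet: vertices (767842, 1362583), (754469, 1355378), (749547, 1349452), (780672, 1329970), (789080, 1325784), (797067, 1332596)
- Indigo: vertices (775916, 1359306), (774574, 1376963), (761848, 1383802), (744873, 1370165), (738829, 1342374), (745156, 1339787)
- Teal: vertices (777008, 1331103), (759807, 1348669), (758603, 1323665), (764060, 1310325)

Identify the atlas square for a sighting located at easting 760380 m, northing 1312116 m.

Cyan

Cast a ray rightward from (760380, 1312116). For each polygon, the edges (by vertex number in listed order) whose endpoints lie on opposite sides of northing = 1312116, where each meets that height, and whether that is right or left of the point:
Cyan: 3–4 at easting≈737726.9 (left), 5–1 at easting≈770810.5 (right) → 1 crossing.
Green: no edge straddles that height → 0 crossings.
Magenta: 4–5 at easting≈747061.2 (left), 5–1 at easting≈751272.9 (left) → 0 crossings.
Violet: no edge straddles that height → 0 crossings.
Indigo: no edge straddles that height → 0 crossings.
Teal: 3–4 at easting≈763327.4 (right), 4–1 at easting≈765176.1 (right) → 2 crossings.
Only Cyan has an odd count, so the point is inside Cyan.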